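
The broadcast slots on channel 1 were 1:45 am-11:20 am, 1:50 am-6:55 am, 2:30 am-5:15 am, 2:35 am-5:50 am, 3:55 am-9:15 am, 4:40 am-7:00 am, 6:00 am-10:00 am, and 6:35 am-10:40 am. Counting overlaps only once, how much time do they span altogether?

Merged: 1:45 am–11:20 am.
Length: 9 h 35 min.

9 h 35 min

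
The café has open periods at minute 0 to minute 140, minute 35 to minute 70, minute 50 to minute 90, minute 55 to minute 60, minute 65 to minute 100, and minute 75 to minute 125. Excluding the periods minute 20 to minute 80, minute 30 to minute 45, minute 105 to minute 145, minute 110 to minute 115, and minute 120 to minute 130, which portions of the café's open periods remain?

minute 0 to minute 20, minute 80 to minute 105

A, merged: minute 0 to minute 140.
B, merged: minute 20 to minute 80, minute 105 to minute 145.
minute 0 to minute 140 \ B = minute 0 to minute 20, minute 80 to minute 105.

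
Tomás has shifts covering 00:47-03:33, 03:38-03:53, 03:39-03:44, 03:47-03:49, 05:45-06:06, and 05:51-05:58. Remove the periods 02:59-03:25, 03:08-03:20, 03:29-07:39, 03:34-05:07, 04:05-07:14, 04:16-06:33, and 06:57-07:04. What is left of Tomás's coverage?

First set merges to 00:47–03:33, 03:38–03:53, 05:45–06:06.
Second set merges to 02:59–03:25, 03:29–07:39.
00:47–03:33 with B removed leaves 00:47–02:59, 03:25–03:29.
03:38–03:53 lies entirely inside B → drops out.
05:45–06:06 lies entirely inside B → drops out.

00:47–02:59, 03:25–03:29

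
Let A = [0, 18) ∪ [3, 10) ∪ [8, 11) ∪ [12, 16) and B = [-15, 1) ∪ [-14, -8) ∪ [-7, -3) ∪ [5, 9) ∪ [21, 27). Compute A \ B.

[1, 5) ∪ [9, 18)

First set merges to [0, 18).
Second set merges to [-15, 1), [5, 9), [21, 27).
[0, 18) \ B = [1, 5), [9, 18).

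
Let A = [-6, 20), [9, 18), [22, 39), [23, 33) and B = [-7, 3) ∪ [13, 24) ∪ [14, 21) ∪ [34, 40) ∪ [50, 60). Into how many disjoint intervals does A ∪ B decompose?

Merge the first list: [-6, 20), [22, 39).
Merge the second list: [-7, 3), [13, 24), [34, 40), [50, 60).
A ∪ B = [-7, 40), [50, 60).
That is 2 disjoint pieces.

2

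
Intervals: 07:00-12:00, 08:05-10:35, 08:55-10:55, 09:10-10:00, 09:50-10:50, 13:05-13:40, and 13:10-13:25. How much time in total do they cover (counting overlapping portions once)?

5 h 35 min

Merged: 07:00–12:00, 13:05–13:40.
Lengths: 5 h + 35 min = 5 h 35 min.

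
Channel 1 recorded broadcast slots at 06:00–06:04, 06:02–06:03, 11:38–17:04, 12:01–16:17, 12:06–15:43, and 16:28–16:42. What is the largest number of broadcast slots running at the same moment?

3

Walk the sorted start/end points keeping a running depth.
The depth first hits 3 at 12:06.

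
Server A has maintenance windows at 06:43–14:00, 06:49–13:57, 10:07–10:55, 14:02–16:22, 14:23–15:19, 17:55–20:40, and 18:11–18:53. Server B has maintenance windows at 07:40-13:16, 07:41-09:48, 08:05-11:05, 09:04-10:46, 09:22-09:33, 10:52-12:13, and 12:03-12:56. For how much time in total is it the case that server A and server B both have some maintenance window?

First set merges to 06:43–14:00, 14:02–16:22, 17:55–20:40.
Second set merges to 07:40–13:16.
A ∩ B = 07:40–13:16.
Total: 5 h 36 min.

5 h 36 min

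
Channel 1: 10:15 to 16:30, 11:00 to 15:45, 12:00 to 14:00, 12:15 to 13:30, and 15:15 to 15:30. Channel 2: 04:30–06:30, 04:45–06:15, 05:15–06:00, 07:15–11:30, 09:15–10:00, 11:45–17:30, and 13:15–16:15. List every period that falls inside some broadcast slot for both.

10:15–11:30, 11:45–16:30

First set merges to 10:15–16:30.
Second set merges to 04:30–06:30, 07:15–11:30, 11:45–17:30.
10:15–16:30 overlaps B on 10:15–11:30, 11:45–16:30.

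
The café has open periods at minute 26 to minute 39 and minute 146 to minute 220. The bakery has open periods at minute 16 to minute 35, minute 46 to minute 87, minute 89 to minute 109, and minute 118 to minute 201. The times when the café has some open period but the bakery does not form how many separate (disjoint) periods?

2

A \ B = minute 35 to minute 39, minute 201 to minute 220.
That is 2 disjoint pieces.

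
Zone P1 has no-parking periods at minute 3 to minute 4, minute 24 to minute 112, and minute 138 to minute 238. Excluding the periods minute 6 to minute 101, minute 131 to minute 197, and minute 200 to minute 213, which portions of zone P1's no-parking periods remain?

minute 3 to minute 4: nothing removed.
minute 24 to minute 112 \ B = minute 101 to minute 112.
minute 138 to minute 238 \ B = minute 197 to minute 200, minute 213 to minute 238.

minute 3 to minute 4, minute 101 to minute 112, minute 197 to minute 200, minute 213 to minute 238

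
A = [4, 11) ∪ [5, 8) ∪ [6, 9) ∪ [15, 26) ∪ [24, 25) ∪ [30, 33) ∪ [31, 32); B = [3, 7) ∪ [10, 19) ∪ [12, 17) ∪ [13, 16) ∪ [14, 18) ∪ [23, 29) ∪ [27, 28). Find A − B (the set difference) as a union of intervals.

Merge the first list: [4, 11), [15, 26), [30, 33).
Merge the second list: [3, 7), [10, 19), [23, 29).
[4, 11) \ B = [7, 10).
[15, 26) \ B = [19, 23).
[30, 33): nothing removed.

[7, 10) ∪ [19, 23) ∪ [30, 33)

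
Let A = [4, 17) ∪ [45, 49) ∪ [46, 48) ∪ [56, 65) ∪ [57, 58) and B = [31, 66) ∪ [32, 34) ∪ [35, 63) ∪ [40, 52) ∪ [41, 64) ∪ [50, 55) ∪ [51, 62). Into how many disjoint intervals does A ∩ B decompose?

2

A, merged: [4, 17), [45, 49), [56, 65).
B, merged: [31, 66).
A ∩ B = [45, 49), [56, 65).
That is 2 disjoint pieces.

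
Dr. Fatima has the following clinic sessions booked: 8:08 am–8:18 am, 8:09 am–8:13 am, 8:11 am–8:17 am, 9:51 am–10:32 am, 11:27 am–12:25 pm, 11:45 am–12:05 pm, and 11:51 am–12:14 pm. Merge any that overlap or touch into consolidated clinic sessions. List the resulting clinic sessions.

8:08 am-8:18 am, 9:51 am-10:32 am, 11:27 am-12:25 pm

8:09 am-8:13 am overlaps/touches 8:08 am-8:18 am → extend to 8:08 am-8:18 am.
8:11 am-8:17 am overlaps/touches 8:08 am-8:18 am → extend to 8:08 am-8:18 am.
9:51 am-10:32 am is disjoint → start new block.
11:27 am-12:25 pm is disjoint → start new block.
11:45 am-12:05 pm overlaps/touches 11:27 am-12:25 pm → extend to 11:27 am-12:25 pm.
11:51 am-12:14 pm overlaps/touches 11:27 am-12:25 pm → extend to 11:27 am-12:25 pm.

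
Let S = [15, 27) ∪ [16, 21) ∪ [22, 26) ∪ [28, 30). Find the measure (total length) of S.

Merged: [15, 27), [28, 30).
Lengths: 12 + 2 = 14.

14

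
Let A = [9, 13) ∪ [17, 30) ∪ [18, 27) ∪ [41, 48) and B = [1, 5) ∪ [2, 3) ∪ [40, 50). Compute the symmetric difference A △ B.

Merge the first list: [9, 13), [17, 30), [41, 48).
Merge the second list: [1, 5), [40, 50).
Only in the first: [9, 13), [17, 30).
Only in the second: [1, 5), [40, 41), [48, 50).
Together these are the periods covered by exactly one.

[1, 5) ∪ [9, 13) ∪ [17, 30) ∪ [40, 41) ∪ [48, 50)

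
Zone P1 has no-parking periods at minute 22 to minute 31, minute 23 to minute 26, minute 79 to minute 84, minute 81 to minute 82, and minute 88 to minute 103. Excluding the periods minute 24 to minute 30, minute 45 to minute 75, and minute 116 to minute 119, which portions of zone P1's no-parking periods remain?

minute 22 to minute 24, minute 30 to minute 31, minute 79 to minute 84, minute 88 to minute 103

A, merged: minute 22 to minute 31, minute 79 to minute 84, minute 88 to minute 103.
minute 22 to minute 31 \ B = minute 22 to minute 24, minute 30 to minute 31.
minute 79 to minute 84: nothing removed.
minute 88 to minute 103: nothing removed.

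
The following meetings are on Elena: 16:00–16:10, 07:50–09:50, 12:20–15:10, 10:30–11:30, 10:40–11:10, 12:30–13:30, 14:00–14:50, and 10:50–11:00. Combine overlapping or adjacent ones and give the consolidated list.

07:50–09:50, 10:30–11:30, 12:20–15:10, 16:00–16:10

Sort by start: 07:50–09:50, 10:30–11:30, 10:40–11:10, 10:50–11:00, 12:20–15:10, 12:30–13:30, 14:00–14:50, 16:00–16:10.
10:30–11:30 is disjoint → start new block.
10:40–11:10 overlaps/touches 10:30–11:30 → extend to 10:30–11:30.
10:50–11:00 overlaps/touches 10:30–11:30 → extend to 10:30–11:30.
12:20–15:10 is disjoint → start new block.
12:30–13:30 overlaps/touches 12:20–15:10 → extend to 12:20–15:10.
14:00–14:50 overlaps/touches 12:20–15:10 → extend to 12:20–15:10.
16:00–16:10 is disjoint → start new block.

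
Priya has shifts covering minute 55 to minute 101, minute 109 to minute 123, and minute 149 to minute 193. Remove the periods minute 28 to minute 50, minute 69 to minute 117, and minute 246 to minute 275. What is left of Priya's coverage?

minute 55 to minute 69, minute 117 to minute 123, minute 149 to minute 193

minute 55 to minute 101 \ B = minute 55 to minute 69.
minute 109 to minute 123 \ B = minute 117 to minute 123.
minute 149 to minute 193: nothing removed.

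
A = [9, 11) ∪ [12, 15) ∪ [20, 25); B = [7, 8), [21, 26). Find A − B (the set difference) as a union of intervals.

[9, 11) ∪ [12, 15) ∪ [20, 21)

[9, 11): no B overlap → unchanged.
[12, 15): no B overlap → unchanged.
[20, 25) minus B → [20, 21).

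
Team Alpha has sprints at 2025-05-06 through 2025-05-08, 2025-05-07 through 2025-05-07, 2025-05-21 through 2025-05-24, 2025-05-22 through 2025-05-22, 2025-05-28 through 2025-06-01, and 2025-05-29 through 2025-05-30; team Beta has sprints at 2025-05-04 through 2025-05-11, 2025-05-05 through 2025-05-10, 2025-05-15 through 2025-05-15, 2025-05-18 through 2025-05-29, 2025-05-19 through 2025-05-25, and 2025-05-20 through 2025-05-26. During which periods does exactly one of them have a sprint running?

Merge the first list: 2025-05-06 through 2025-05-08, 2025-05-21 through 2025-05-24, 2025-05-28 through 2025-06-01.
Merge the second list: 2025-05-04 through 2025-05-11, 2025-05-15 through 2025-05-15, 2025-05-18 through 2025-05-29.
A \ B = 2025-05-30 through 2025-06-01.
B \ A = 2025-05-04 through 2025-05-05, 2025-05-09 through 2025-05-11, 2025-05-15 through 2025-05-15, 2025-05-18 through 2025-05-20, 2025-05-25 through 2025-05-27.
Union of the two gives the symmetric difference.

2025-05-04 through 2025-05-05, 2025-05-09 through 2025-05-11, 2025-05-15 through 2025-05-15, 2025-05-18 through 2025-05-20, 2025-05-25 through 2025-05-27, 2025-05-30 through 2025-06-01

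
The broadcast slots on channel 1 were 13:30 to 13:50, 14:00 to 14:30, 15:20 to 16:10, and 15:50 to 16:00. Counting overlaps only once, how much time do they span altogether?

Merged: 13:30–13:50, 14:00–14:30, 15:20–16:10.
Lengths: 20 min + 30 min + 50 min = 1 h 40 min.

1 h 40 min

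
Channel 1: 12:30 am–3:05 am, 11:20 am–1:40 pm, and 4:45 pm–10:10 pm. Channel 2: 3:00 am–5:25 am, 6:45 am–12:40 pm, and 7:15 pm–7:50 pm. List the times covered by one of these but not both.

12:30 am–3:00 am, 3:05 am–5:25 am, 6:45 am–11:20 am, 12:40 pm–1:40 pm, 4:45 pm–7:15 pm, 7:50 pm–10:10 pm

Only in the first: 12:30 am–3:00 am, 12:40 pm–1:40 pm, 4:45 pm–7:15 pm, 7:50 pm–10:10 pm.
Only in the second: 3:05 am–5:25 am, 6:45 am–11:20 am.
Together these are the periods covered by exactly one.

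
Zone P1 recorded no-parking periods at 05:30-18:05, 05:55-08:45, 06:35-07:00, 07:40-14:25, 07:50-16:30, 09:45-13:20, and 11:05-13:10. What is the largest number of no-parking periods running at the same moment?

5

Sweep endpoints in order; track running count of active intervals.
Peak of 5 reached at 11:05.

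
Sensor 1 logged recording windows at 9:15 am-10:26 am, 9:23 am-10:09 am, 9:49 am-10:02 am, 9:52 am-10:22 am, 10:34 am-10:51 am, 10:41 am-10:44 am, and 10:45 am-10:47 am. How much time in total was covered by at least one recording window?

1 h 28 min

Merged: 9:15 am–10:26 am, 10:34 am–10:51 am.
Lengths: 1 h 11 min + 17 min = 1 h 28 min.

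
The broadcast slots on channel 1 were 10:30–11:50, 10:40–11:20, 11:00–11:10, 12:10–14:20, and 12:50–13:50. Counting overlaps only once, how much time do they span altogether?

3 h 30 min

Merged: 10:30–11:50, 12:10–14:20.
Lengths: 1 h 20 min + 2 h 10 min = 3 h 30 min.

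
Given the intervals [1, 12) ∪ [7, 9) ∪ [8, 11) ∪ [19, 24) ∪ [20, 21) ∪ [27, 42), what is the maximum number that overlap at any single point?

Walk the sorted start/end points keeping a running depth.
The depth first hits 3 at 8.

3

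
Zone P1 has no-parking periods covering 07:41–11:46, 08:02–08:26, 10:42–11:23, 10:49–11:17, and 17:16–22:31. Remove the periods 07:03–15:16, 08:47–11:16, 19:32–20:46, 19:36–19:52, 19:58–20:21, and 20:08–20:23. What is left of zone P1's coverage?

17:16-19:32, 20:46-22:31

A, merged: 07:41-11:46, 17:16-22:31.
B, merged: 07:03-15:16, 19:32-20:46.
07:41-11:46 lies entirely inside B → drops out.
17:16-22:31 with B removed leaves 17:16-19:32, 20:46-22:31.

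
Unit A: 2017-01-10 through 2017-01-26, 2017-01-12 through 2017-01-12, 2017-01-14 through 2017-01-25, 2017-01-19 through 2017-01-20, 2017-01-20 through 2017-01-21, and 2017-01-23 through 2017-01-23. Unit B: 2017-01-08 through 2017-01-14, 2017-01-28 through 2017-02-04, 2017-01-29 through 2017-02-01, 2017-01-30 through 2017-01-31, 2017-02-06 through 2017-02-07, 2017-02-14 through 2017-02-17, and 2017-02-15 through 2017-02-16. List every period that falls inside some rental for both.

A, merged: 2017-01-10 through 2017-01-26.
B, merged: 2017-01-08 through 2017-01-14, 2017-01-28 through 2017-02-04, 2017-02-06 through 2017-02-07, 2017-02-14 through 2017-02-17.
2017-01-10 through 2017-01-26 overlaps B on 2017-01-10 through 2017-01-14.

2017-01-10 through 2017-01-14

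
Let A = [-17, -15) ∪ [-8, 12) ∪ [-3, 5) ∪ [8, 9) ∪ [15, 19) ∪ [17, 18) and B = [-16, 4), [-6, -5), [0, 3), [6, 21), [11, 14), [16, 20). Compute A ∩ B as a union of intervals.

First set merges to [-17, -15), [-8, 12), [15, 19).
Second set merges to [-16, 4), [6, 21).
[-17, -15) ∩ B → [-16, -15).
[-8, 12) ∩ B → [-8, 4), [6, 12).
[15, 19) ∩ B → [15, 19).

[-16, -15) ∪ [-8, 4) ∪ [6, 12) ∪ [15, 19)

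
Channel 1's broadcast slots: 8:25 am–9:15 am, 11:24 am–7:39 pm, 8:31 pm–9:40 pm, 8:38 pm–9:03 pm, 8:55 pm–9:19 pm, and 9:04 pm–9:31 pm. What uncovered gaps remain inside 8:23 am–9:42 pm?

8:23 am-8:25 am, 9:15 am-11:24 am, 7:39 pm-8:31 pm, 9:40 pm-9:42 pm

The merged coverage is 8:25 am-9:15 am, 11:24 am-7:39 pm, 8:31 pm-9:40 pm.
Complement within 8:23 am-9:42 pm: 8:23 am-8:25 am, 9:15 am-11:24 am, 7:39 pm-8:31 pm, 9:40 pm-9:42 pm.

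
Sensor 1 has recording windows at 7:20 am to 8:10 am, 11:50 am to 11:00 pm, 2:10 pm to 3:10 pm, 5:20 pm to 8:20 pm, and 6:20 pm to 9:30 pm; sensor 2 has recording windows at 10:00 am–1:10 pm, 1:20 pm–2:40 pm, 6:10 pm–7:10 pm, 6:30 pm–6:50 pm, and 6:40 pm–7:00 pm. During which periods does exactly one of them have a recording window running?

7:20 am–8:10 am, 10:00 am–11:50 am, 1:10 pm–1:20 pm, 2:40 pm–6:10 pm, 7:10 pm–11:00 pm

A, merged: 7:20 am–8:10 am, 11:50 am–11:00 pm.
B, merged: 10:00 am–1:10 pm, 1:20 pm–2:40 pm, 6:10 pm–7:10 pm.
Only in the first: 7:20 am–8:10 am, 1:10 pm–1:20 pm, 2:40 pm–6:10 pm, 7:10 pm–11:00 pm.
Only in the second: 10:00 am–11:50 am.
Together these are the periods covered by exactly one.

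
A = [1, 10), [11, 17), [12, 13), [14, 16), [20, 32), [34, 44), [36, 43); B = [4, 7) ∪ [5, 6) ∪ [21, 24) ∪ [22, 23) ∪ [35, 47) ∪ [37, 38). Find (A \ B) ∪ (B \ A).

Merge the first list: [1, 10), [11, 17), [20, 32), [34, 44).
Merge the second list: [4, 7), [21, 24), [35, 47).
A \ B = [1, 4), [7, 10), [11, 17), [20, 21), [24, 32), [34, 35).
B \ A = [44, 47).
Union of the two gives the symmetric difference.

[1, 4) ∪ [7, 10) ∪ [11, 17) ∪ [20, 21) ∪ [24, 32) ∪ [34, 35) ∪ [44, 47)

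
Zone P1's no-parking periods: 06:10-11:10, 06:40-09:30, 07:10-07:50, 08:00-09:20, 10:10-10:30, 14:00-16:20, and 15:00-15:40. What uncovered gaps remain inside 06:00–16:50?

The merged coverage is 06:10–11:10, 14:00–16:20.
Uncovered inside 06:00–16:50: 06:00–06:10, 11:10–14:00, 16:20–16:50.

06:00–06:10, 11:10–14:00, 16:20–16:50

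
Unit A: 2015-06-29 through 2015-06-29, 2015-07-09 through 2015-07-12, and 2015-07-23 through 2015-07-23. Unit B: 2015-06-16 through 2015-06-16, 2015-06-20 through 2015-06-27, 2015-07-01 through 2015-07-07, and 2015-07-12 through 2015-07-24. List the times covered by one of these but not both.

2015-06-16 through 2015-06-16, 2015-06-20 through 2015-06-27, 2015-06-29 through 2015-06-29, 2015-07-01 through 2015-07-07, 2015-07-09 through 2015-07-11, 2015-07-13 through 2015-07-22, 2015-07-24 through 2015-07-24

Only in the first: 2015-06-29 through 2015-06-29, 2015-07-09 through 2015-07-11.
Only in the second: 2015-06-16 through 2015-06-16, 2015-06-20 through 2015-06-27, 2015-07-01 through 2015-07-07, 2015-07-13 through 2015-07-22, 2015-07-24 through 2015-07-24.
Together these are the periods covered by exactly one.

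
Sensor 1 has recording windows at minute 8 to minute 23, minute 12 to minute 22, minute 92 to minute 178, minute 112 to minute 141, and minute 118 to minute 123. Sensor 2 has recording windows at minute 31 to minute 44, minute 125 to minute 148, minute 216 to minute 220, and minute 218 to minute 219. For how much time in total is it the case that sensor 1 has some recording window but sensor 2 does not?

A, merged: minute 8 to minute 23, minute 92 to minute 178.
B, merged: minute 31 to minute 44, minute 125 to minute 148, minute 216 to minute 220.
A \ B = minute 8 to minute 23, minute 92 to minute 125, minute 148 to minute 178.
Total: 15 minutes + 33 minutes + 30 minutes = 78 minutes.

78 minutes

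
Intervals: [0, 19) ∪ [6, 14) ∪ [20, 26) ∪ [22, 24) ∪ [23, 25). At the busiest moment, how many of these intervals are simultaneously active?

At 23, 3 of the intervals are simultaneously active.
No point has more.

3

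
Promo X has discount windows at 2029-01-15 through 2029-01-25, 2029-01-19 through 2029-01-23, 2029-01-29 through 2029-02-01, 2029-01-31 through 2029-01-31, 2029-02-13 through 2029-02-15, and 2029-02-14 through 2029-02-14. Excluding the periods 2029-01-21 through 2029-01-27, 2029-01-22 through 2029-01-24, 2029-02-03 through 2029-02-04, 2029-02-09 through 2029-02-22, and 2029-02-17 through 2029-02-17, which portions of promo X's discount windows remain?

First set merges to 2029-01-15 through 2029-01-25, 2029-01-29 through 2029-02-01, 2029-02-13 through 2029-02-15.
Second set merges to 2029-01-21 through 2029-01-27, 2029-02-03 through 2029-02-04, 2029-02-09 through 2029-02-22.
2029-01-15 through 2029-01-25 \ B = 2029-01-15 through 2029-01-20.
2029-01-29 through 2029-02-01: nothing removed.
2029-02-13 through 2029-02-15: entirely removed.

2029-01-15 through 2029-01-20, 2029-01-29 through 2029-02-01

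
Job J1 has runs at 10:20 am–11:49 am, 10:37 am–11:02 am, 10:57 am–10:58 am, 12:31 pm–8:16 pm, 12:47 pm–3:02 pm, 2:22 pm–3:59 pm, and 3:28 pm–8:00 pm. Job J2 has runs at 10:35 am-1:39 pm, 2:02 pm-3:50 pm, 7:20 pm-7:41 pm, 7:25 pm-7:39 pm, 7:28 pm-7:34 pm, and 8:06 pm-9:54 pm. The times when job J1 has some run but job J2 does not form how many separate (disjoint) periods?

4

A, merged: 10:20 am-11:49 am, 12:31 pm-8:16 pm.
B, merged: 10:35 am-1:39 pm, 2:02 pm-3:50 pm, 7:20 pm-7:41 pm, 8:06 pm-9:54 pm.
A \ B = 10:20 am-10:35 am, 1:39 pm-2:02 pm, 3:50 pm-7:20 pm, 7:41 pm-8:06 pm.
That is 4 disjoint pieces.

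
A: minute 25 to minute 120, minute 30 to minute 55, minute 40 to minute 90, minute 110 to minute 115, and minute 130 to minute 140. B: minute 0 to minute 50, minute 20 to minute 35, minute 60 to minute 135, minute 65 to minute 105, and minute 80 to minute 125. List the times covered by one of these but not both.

First set merges to minute 25 to minute 120, minute 130 to minute 140.
Second set merges to minute 0 to minute 50, minute 60 to minute 135.
Only in the first: minute 50 to minute 60, minute 135 to minute 140.
Only in the second: minute 0 to minute 25, minute 120 to minute 130.
Together these are the periods covered by exactly one.

minute 0 to minute 25, minute 50 to minute 60, minute 120 to minute 130, minute 135 to minute 140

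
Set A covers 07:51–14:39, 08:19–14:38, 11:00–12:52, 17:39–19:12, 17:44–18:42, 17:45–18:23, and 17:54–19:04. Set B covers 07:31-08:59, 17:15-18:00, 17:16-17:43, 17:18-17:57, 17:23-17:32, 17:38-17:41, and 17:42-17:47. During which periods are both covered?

Merge the first list: 07:51-14:39, 17:39-19:12.
Merge the second list: 07:31-08:59, 17:15-18:00.
07:51-14:39 ∩ B → 07:51-08:59.
17:39-19:12 ∩ B → 17:39-18:00.

07:51-08:59, 17:39-18:00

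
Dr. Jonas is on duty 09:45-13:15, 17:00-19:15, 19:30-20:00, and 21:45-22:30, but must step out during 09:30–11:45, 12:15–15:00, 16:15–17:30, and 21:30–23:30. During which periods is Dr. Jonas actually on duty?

11:45–12:15, 17:30–19:15, 19:30–20:00

09:45–13:15 \ B = 11:45–12:15.
17:00–19:15 \ B = 17:30–19:15.
19:30–20:00: nothing removed.
21:45–22:30: entirely removed.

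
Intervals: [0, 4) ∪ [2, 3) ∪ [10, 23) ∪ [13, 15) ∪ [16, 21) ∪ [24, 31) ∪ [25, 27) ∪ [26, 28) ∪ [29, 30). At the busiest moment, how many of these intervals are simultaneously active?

Walk the sorted start/end points keeping a running depth.
The depth first hits 3 at 26.

3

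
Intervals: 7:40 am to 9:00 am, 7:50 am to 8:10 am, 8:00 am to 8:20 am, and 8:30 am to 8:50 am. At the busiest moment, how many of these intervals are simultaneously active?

Sweep endpoints in order; track running count of active intervals.
Peak of 3 reached at 8:00 am.

3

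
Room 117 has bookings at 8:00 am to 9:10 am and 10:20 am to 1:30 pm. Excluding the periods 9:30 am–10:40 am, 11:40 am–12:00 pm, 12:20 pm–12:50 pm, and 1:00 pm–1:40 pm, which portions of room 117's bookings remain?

8:00 am–9:10 am: nothing removed.
10:20 am–1:30 pm \ B = 10:40 am–11:40 am, 12:00 pm–12:20 pm, 12:50 pm–1:00 pm.

8:00 am–9:10 am, 10:40 am–11:40 am, 12:00 pm–12:20 pm, 12:50 pm–1:00 pm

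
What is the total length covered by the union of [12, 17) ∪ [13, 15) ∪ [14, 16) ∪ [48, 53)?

10

Merged: [12, 17), [48, 53).
Lengths: 5 + 5 = 10.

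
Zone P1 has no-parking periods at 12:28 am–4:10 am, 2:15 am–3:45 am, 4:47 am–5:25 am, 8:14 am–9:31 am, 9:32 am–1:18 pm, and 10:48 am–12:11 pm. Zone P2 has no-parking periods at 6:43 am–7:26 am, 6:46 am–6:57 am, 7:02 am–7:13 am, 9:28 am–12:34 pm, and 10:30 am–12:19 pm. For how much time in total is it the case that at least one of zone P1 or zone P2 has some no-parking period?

A, merged: 12:28 am-4:10 am, 4:47 am-5:25 am, 8:14 am-9:31 am, 9:32 am-1:18 pm.
B, merged: 6:43 am-7:26 am, 9:28 am-12:34 pm.
A ∪ B = 12:28 am-4:10 am, 4:47 am-5:25 am, 6:43 am-7:26 am, 8:14 am-1:18 pm.
Total: 3 h 42 min + 38 min + 43 min + 5 h 4 min = 10 h 7 min.

10 h 7 min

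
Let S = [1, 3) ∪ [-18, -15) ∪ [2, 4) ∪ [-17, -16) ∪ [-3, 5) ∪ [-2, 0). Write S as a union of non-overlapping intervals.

Sort by start: [-18, -15), [-17, -16), [-3, 5), [-2, 0), [1, 3), [2, 4).
[-17, -16) overlaps/touches [-18, -15) → extend to [-18, -15).
[-3, 5) is disjoint → start new block.
[-2, 0) overlaps/touches [-3, 5) → extend to [-3, 5).
[1, 3) overlaps/touches [-3, 5) → extend to [-3, 5).
[2, 4) overlaps/touches [-3, 5) → extend to [-3, 5).

[-18, -15) ∪ [-3, 5)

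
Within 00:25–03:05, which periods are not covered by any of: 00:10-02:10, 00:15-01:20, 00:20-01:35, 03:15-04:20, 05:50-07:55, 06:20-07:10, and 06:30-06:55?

After merging, the occupied span is 00:10–02:10, 03:15–04:20, 05:50–07:55.
Gaps within 00:25–03:05: 02:10–03:05.

02:10–03:05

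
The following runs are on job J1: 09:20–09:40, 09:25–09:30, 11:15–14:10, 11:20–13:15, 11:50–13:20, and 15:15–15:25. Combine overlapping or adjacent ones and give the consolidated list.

09:25-09:30 overlaps/touches 09:20-09:40 → extend to 09:20-09:40.
11:15-14:10 is disjoint → start new block.
11:20-13:15 overlaps/touches 11:15-14:10 → extend to 11:15-14:10.
11:50-13:20 overlaps/touches 11:15-14:10 → extend to 11:15-14:10.
15:15-15:25 is disjoint → start new block.

09:20-09:40, 11:15-14:10, 15:15-15:25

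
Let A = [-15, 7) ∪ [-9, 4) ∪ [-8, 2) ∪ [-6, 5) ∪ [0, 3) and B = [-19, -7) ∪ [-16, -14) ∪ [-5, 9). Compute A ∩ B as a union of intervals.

Merge the first list: [-15, 7).
Merge the second list: [-19, -7), [-5, 9).
[-15, 7) overlaps B on [-15, -7), [-5, 7).

[-15, -7) ∪ [-5, 7)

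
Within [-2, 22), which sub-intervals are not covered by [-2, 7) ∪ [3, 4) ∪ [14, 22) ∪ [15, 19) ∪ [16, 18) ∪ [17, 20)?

Covered (merged): [-2, 7), [14, 22).
Complement within [-2, 22): [7, 14).

[7, 14)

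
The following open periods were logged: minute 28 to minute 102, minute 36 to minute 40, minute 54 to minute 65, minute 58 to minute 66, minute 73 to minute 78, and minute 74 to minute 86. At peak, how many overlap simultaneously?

Walk the sorted start/end points keeping a running depth.
The depth first hits 3 at minute 58.

3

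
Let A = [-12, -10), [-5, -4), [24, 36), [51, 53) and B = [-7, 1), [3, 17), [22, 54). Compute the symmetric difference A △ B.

[-12, -10) ∪ [-7, -5) ∪ [-4, 1) ∪ [3, 17) ∪ [22, 24) ∪ [36, 51) ∪ [53, 54)

A \ B = [-12, -10).
B \ A = [-7, -5), [-4, 1), [3, 17), [22, 24), [36, 51), [53, 54).
Union of the two gives the symmetric difference.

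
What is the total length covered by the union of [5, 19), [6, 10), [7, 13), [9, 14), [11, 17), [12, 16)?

14

Merged: [5, 19).
Length: 14.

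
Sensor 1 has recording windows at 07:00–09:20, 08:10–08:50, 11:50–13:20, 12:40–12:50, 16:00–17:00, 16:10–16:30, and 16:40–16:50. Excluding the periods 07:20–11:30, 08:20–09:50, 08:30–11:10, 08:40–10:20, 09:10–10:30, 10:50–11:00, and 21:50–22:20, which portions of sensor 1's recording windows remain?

Merge the first list: 07:00-09:20, 11:50-13:20, 16:00-17:00.
Merge the second list: 07:20-11:30, 21:50-22:20.
07:00-09:20 \ B = 07:00-07:20.
11:50-13:20: nothing removed.
16:00-17:00: nothing removed.

07:00-07:20, 11:50-13:20, 16:00-17:00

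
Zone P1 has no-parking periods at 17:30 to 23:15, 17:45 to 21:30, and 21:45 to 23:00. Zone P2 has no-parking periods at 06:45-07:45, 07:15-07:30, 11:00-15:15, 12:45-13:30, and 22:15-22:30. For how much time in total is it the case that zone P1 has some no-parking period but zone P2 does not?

5 h 30 min

First set merges to 17:30-23:15.
Second set merges to 06:45-07:45, 11:00-15:15, 22:15-22:30.
A \ B = 17:30-22:15, 22:30-23:15.
Total: 4 h 45 min + 45 min = 5 h 30 min.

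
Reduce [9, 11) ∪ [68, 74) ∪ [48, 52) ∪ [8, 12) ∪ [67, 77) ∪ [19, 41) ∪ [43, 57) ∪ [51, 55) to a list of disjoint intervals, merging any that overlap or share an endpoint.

Sort by start: [8, 12), [9, 11), [19, 41), [43, 57), [48, 52), [51, 55), [67, 77), [68, 74).
[9, 11) overlaps/touches [8, 12) → extend to [8, 12).
[19, 41) is disjoint → start new block.
[43, 57) is disjoint → start new block.
[48, 52) overlaps/touches [43, 57) → extend to [43, 57).
[51, 55) overlaps/touches [43, 57) → extend to [43, 57).
[67, 77) is disjoint → start new block.
[68, 74) overlaps/touches [67, 77) → extend to [67, 77).

[8, 12) ∪ [19, 41) ∪ [43, 57) ∪ [67, 77)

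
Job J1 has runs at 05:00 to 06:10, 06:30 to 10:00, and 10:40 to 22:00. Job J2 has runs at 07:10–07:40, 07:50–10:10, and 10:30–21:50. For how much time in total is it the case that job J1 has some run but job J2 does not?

2 h 10 min

A \ B = 05:00–06:10, 06:30–07:10, 07:40–07:50, 21:50–22:00.
Total: 1 h 10 min + 40 min + 10 min + 10 min = 2 h 10 min.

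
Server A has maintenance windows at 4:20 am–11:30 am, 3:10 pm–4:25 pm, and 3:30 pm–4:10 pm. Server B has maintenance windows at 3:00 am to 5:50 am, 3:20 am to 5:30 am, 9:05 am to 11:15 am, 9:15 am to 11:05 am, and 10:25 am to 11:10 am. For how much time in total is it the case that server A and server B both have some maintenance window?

Merge the first list: 4:20 am-11:30 am, 3:10 pm-4:25 pm.
Merge the second list: 3:00 am-5:50 am, 9:05 am-11:15 am.
A ∩ B = 4:20 am-5:50 am, 9:05 am-11:15 am.
Total: 1 h 30 min + 2 h 10 min = 3 h 40 min.

3 h 40 min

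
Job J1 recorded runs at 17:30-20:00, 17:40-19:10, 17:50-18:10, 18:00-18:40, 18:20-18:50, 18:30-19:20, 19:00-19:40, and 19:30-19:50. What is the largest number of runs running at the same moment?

5

At 18:30, 5 of the intervals are simultaneously active.
No point has more.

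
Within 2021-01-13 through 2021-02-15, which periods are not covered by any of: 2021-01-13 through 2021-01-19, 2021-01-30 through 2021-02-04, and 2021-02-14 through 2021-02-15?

2021-01-20 through 2021-01-29, 2021-02-05 through 2021-02-13

Covered (merged): 2021-01-13 through 2021-01-19, 2021-01-30 through 2021-02-04, 2021-02-14 through 2021-02-15.
Complement within 2021-01-13 through 2021-02-15: 2021-01-20 through 2021-01-29, 2021-02-05 through 2021-02-13.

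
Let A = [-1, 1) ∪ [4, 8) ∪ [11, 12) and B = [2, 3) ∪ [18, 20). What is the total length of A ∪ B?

10

A ∪ B = [-1, 1), [2, 3), [4, 8), [11, 12), [18, 20).
Total: 2 + 1 + 4 + 1 + 2 = 10.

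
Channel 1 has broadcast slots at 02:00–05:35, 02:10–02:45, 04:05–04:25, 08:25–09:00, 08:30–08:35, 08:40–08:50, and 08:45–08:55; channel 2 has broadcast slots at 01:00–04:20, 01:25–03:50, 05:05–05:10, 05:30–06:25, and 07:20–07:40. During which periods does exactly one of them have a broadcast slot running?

01:00-02:00, 04:20-05:05, 05:10-05:30, 05:35-06:25, 07:20-07:40, 08:25-09:00

First set merges to 02:00-05:35, 08:25-09:00.
Second set merges to 01:00-04:20, 05:05-05:10, 05:30-06:25, 07:20-07:40.
A but not B: 04:20-05:05, 05:10-05:30, 08:25-09:00.
B but not A: 01:00-02:00, 05:35-06:25, 07:20-07:40.
Combining gives A △ B.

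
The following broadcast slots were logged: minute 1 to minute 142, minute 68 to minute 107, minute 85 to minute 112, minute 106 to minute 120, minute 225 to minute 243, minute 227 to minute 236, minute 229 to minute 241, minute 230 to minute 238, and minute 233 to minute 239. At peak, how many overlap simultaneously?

At minute 233, 5 of the intervals are simultaneously active.
No point has more.

5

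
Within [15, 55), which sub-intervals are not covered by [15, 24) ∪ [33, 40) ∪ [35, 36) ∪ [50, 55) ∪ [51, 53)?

The merged coverage is [15, 24), [33, 40), [50, 55).
Complement within [15, 55): [24, 33), [40, 50).

[24, 33) ∪ [40, 50)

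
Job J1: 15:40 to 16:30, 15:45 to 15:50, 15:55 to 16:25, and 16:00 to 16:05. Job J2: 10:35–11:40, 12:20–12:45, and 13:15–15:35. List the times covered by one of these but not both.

10:35–11:40, 12:20–12:45, 13:15–15:35, 15:40–16:30

Merge the first list: 15:40–16:30.
Only in the first: 15:40–16:30.
Only in the second: 10:35–11:40, 12:20–12:45, 13:15–15:35.
Together these are the periods covered by exactly one.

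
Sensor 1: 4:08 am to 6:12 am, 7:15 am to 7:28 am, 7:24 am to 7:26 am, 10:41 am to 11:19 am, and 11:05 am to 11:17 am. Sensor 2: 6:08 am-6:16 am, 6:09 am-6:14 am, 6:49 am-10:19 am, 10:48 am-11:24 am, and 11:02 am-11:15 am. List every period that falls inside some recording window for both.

Merge the first list: 4:08 am–6:12 am, 7:15 am–7:28 am, 10:41 am–11:19 am.
Merge the second list: 6:08 am–6:16 am, 6:49 am–10:19 am, 10:48 am–11:24 am.
4:08 am–6:12 am overlaps B on 6:08 am–6:12 am.
7:15 am–7:28 am overlaps B on 7:15 am–7:28 am.
10:41 am–11:19 am overlaps B on 10:48 am–11:19 am.

6:08 am–6:12 am, 7:15 am–7:28 am, 10:48 am–11:19 am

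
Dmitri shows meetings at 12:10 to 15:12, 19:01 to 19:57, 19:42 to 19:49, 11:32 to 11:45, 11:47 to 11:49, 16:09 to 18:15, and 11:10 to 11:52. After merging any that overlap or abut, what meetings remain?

11:10-11:52, 12:10-15:12, 16:09-18:15, 19:01-19:57

Sort by start: 11:10-11:52, 11:32-11:45, 11:47-11:49, 12:10-15:12, 16:09-18:15, 19:01-19:57, 19:42-19:49.
11:32-11:45 overlaps/touches 11:10-11:52 → extend to 11:10-11:52.
11:47-11:49 overlaps/touches 11:10-11:52 → extend to 11:10-11:52.
12:10-15:12 is disjoint → start new block.
16:09-18:15 is disjoint → start new block.
19:01-19:57 is disjoint → start new block.
19:42-19:49 overlaps/touches 19:01-19:57 → extend to 19:01-19:57.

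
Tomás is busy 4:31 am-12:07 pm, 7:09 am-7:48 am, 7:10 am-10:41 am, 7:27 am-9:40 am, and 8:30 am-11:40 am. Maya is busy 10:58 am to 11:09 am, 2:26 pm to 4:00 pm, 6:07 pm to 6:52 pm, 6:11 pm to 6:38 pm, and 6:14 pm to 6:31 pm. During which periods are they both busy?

First set merges to 4:31 am-12:07 pm.
Second set merges to 10:58 am-11:09 am, 2:26 pm-4:00 pm, 6:07 pm-6:52 pm.
4:31 am-12:07 pm ∩ B → 10:58 am-11:09 am.

10:58 am-11:09 am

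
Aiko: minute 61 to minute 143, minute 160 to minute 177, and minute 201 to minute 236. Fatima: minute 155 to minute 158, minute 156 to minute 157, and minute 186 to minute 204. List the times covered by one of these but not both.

Merge the second list: minute 155 to minute 158, minute 186 to minute 204.
Only in the first: minute 61 to minute 143, minute 160 to minute 177, minute 204 to minute 236.
Only in the second: minute 155 to minute 158, minute 186 to minute 201.
Together these are the periods covered by exactly one.

minute 61 to minute 143, minute 155 to minute 158, minute 160 to minute 177, minute 186 to minute 201, minute 204 to minute 236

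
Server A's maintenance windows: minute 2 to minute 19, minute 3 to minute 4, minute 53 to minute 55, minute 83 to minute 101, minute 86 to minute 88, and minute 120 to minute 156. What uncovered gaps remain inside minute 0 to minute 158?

The merged coverage is minute 2 to minute 19, minute 53 to minute 55, minute 83 to minute 101, minute 120 to minute 156.
Uncovered inside minute 0 to minute 158: minute 0 to minute 2, minute 19 to minute 53, minute 55 to minute 83, minute 101 to minute 120, minute 156 to minute 158.

minute 0 to minute 2, minute 19 to minute 53, minute 55 to minute 83, minute 101 to minute 120, minute 156 to minute 158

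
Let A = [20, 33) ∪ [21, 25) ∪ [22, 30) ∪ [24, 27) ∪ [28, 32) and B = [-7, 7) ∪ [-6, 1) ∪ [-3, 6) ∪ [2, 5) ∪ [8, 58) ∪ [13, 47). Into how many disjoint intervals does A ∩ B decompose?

1

First set merges to [20, 33).
Second set merges to [-7, 7), [8, 58).
A ∩ B = [20, 33).
That is 1 disjoint piece.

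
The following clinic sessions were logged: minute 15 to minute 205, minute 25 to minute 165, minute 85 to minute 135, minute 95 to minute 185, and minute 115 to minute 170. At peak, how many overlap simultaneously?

5

Sweep endpoints in order; track running count of active intervals.
Peak of 5 reached at minute 115.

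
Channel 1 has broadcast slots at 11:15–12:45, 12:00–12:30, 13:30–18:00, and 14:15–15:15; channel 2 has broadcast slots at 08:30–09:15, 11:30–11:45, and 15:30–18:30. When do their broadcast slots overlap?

11:30-11:45, 15:30-18:00

First set merges to 11:15-12:45, 13:30-18:00.
11:15-12:45 meets the second set on 11:30-11:45.
13:30-18:00 meets the second set on 15:30-18:00.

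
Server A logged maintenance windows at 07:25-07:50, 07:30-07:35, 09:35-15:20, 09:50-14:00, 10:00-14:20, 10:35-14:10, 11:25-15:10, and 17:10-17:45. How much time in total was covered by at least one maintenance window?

6 h 45 min

Merged: 07:25–07:50, 09:35–15:20, 17:10–17:45.
Lengths: 25 min + 5 h 45 min + 35 min = 6 h 45 min.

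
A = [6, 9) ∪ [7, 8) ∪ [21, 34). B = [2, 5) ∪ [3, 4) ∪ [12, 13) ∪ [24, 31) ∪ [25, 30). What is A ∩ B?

[24, 31)

Merge the first list: [6, 9), [21, 34).
Merge the second list: [2, 5), [12, 13), [24, 31).
[6, 9) falls entirely outside B.
[21, 34) overlaps B on [24, 31).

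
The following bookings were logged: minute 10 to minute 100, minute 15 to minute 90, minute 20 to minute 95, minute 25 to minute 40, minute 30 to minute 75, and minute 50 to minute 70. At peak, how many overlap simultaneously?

5

Sweep endpoints in order; track running count of active intervals.
Peak of 5 reached at minute 30.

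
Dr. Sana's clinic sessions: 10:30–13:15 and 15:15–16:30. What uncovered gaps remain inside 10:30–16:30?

13:15–15:15

Covered (merged): 10:30–13:15, 15:15–16:30.
Uncovered inside 10:30–16:30: 13:15–15:15.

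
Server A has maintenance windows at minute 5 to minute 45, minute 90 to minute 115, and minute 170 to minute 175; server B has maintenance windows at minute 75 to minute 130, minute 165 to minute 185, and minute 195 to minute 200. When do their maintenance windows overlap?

minute 90 to minute 115, minute 170 to minute 175

minute 5 to minute 45 meets no B interval.
minute 90 to minute 115 ∩ B → minute 90 to minute 115.
minute 170 to minute 175 ∩ B → minute 170 to minute 175.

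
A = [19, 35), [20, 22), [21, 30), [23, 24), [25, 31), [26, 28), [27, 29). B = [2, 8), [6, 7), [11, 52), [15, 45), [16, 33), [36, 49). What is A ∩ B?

A, merged: [19, 35).
B, merged: [2, 8), [11, 52).
[19, 35) ∩ B → [19, 35).

[19, 35)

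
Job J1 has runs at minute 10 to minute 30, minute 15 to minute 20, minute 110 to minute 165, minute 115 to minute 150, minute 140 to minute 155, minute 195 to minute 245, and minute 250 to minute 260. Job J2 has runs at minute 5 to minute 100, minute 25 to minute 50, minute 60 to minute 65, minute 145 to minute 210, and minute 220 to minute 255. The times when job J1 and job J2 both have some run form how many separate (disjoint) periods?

5

A, merged: minute 10 to minute 30, minute 110 to minute 165, minute 195 to minute 245, minute 250 to minute 260.
B, merged: minute 5 to minute 100, minute 145 to minute 210, minute 220 to minute 255.
A ∩ B = minute 10 to minute 30, minute 145 to minute 165, minute 195 to minute 210, minute 220 to minute 245, minute 250 to minute 255.
That is 5 disjoint pieces.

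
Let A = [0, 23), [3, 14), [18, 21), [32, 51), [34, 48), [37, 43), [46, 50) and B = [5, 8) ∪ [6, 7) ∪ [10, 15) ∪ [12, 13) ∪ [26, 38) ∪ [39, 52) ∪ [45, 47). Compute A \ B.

[0, 5) ∪ [8, 10) ∪ [15, 23) ∪ [38, 39)

Merge the first list: [0, 23), [32, 51).
Merge the second list: [5, 8), [10, 15), [26, 38), [39, 52).
[0, 23) minus B → [0, 5), [8, 10), [15, 23).
[32, 51) minus B → [38, 39).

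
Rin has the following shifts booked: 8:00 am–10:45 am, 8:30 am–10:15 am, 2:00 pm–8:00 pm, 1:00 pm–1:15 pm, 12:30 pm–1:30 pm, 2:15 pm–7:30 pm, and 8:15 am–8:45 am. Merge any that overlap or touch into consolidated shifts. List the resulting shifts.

Sort by start: 8:00 am–10:45 am, 8:15 am–8:45 am, 8:30 am–10:15 am, 12:30 pm–1:30 pm, 1:00 pm–1:15 pm, 2:00 pm–8:00 pm, 2:15 pm–7:30 pm.
8:15 am–8:45 am overlaps/touches 8:00 am–10:45 am → extend to 8:00 am–10:45 am.
8:30 am–10:15 am overlaps/touches 8:00 am–10:45 am → extend to 8:00 am–10:45 am.
12:30 pm–1:30 pm is disjoint → start new block.
1:00 pm–1:15 pm overlaps/touches 12:30 pm–1:30 pm → extend to 12:30 pm–1:30 pm.
2:00 pm–8:00 pm is disjoint → start new block.
2:15 pm–7:30 pm overlaps/touches 2:00 pm–8:00 pm → extend to 2:00 pm–8:00 pm.

8:00 am–10:45 am, 12:30 pm–1:30 pm, 2:00 pm–8:00 pm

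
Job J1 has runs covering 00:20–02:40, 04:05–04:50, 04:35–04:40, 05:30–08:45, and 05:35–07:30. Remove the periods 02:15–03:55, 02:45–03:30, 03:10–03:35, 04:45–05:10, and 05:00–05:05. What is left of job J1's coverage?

00:20-02:15, 04:05-04:45, 05:30-08:45

First set merges to 00:20-02:40, 04:05-04:50, 05:30-08:45.
Second set merges to 02:15-03:55, 04:45-05:10.
00:20-02:40 \ B = 00:20-02:15.
04:05-04:50 \ B = 04:05-04:45.
05:30-08:45: nothing removed.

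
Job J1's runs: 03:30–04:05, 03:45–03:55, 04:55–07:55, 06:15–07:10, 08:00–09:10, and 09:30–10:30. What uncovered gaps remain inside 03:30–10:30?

The merged coverage is 03:30–04:05, 04:55–07:55, 08:00–09:10, 09:30–10:30.
Gaps within 03:30–10:30: 04:05–04:55, 07:55–08:00, 09:10–09:30.

04:05–04:55, 07:55–08:00, 09:10–09:30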